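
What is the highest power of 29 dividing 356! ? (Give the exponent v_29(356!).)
v_29(356!) = 12

Legendre's formula: v_p(n!) = Σ_{k ≥ 1} ⌊n / p^k⌋. For p = 29, n = 356, the terms are:
  ⌊356/29^1⌋ = ⌊356/29⌋ = 12
(the next term ⌊356/29^2⌋ = 0, terminating the sum). Summing: v_29(356!) = 12 = 12.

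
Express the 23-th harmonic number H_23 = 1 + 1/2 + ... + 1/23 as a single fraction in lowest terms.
H_23 = 444316699/118982864

Direct summation: H_23 = 1 + 1/2 + ... + 1/23. The least common denominator is lcm(1, ..., 23) = 5354228880; over this denominator the numerator is 5354228880 + 2677114440 + 1784742960 + 1338557220 + 1070845776 + 892371480 + 764889840 + 669278610 + 594914320 + 535422888 + 486748080 + 446185740 + 411863760 + 382444920 + 356948592 + 334639305 + 314954640 + 297457160 + 281801520 + 267711444 + 254963280 + 243374040 + 232792560 = 19994251455, so H_23 = 19994251455/5354228880; reducing by gcd(19994251455, 5354228880) = 45 gives 444316699/118982864 ≈ 3.73429. (The PNT-adjacent estimate ln(23) + γ ≈ 3.71271 matches within O(1/n).)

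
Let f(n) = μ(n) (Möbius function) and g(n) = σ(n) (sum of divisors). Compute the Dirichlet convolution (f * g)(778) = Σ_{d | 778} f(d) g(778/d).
(μ * σ)(778) = 778

Divisors of 778: [1, 2, 389, 778]. For each d | 778:
  d = 1: μ(1) · σ(778/1) = 1 · 1170 = 1170
  d = 2: μ(2) · σ(778/2) = -1 · 390 = -390
  d = 389: μ(389) · σ(778/389) = -1 · 3 = -3
  d = 778: μ(778) · σ(778/778) = 1 · 1 = 1
Summing: (μ * σ)(778) = 1170 + -390 + -3 + 1 = 778.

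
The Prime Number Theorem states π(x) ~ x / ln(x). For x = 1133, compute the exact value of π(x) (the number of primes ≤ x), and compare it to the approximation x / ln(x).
π(1133) = 189;  x/ln(x) ≈ 161.11;  relative error ≈ 14.76%.

Directly count primes up to 1133: π(1133) = 189. The PNT approximation gives 1133/ln(1133) ≈ 1133/7.03262 ≈ 161.11. Relative error (π(x) − x/ln(x)) / π(x) ≈ 14.76%; the approximation is known to undercount slightly (Li(x) is a better estimate).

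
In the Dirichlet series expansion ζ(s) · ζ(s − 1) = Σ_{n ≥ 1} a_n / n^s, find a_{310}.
σ(310) = 576

In the product (Σ m^0/m^s)(Σ k / k^s) = Σ (Σ_{d | n} d) / n^s, the coefficient of 1/n^s is σ(n) = Σ_{d | n} d. For n = 310, divisors are [1, 2, 5, 10, 31, 62, 155, 310]; summing: σ(310) = 576.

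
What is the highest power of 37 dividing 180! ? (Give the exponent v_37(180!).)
v_37(180!) = 4

Legendre's formula: v_p(n!) = Σ_{k ≥ 1} ⌊n / p^k⌋. For p = 37, n = 180, the terms are:
  ⌊180/37^1⌋ = ⌊180/37⌋ = 4
(the next term ⌊180/37^2⌋ = 0, terminating the sum). Summing: v_37(180!) = 4 = 4.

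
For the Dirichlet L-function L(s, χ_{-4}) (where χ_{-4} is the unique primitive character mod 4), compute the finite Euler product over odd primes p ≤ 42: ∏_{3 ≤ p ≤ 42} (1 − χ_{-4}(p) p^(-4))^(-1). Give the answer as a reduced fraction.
∏ = 432087862418865343553833546534281744421/436917989841417958707951316628574044160

The odd primes p ≤ 42 are [3, 5, 7, 11, 13, 17, 19, 23, 29, 31, 37, 41]. For each, χ(p) = 1 if p ≡ 1 mod 4, χ(p) = −1 if p ≡ 3 mod 4. Taking (1 − χ(p)/p^4)^(-1) = p^4/(p^4 − χ(p)): (1 − (-1)/3^4)^(-1) · (1 − (1)/5^4)^(-1) · (1 − (-1)/7^4)^(-1) · (1 − (-1)/11^4)^(-1) · (1 − (1)/13^4)^(-1) · (1 − (1)/17^4)^(-1) · (1 − (-1)/19^4)^(-1) · (1 − (-1)/23^4)^(-1) · (1 − (1)/29^4)^(-1) · (1 − (-1)/31^4)^(-1) · (1 − (1)/37^4)^(-1) · (1 − (1)/41^4)^(-1) = 432087862418865343553833546534281744421/436917989841417958707951316628574044160.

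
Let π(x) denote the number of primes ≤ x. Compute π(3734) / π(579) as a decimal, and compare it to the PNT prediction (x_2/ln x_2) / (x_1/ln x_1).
π(3734)/π(579) = 521/106 ≈ 4.9151;  PNT prediction ≈ 4.9876.

π(579) = 106 and π(3734) = 521, so π(3734)/π(579) ≈ 4.9151. The PNT-predicted ratio is (3734/ln(3734)) / (579/ln(579)) ≈ 4.9876. The two agree to within a few percent, as expected.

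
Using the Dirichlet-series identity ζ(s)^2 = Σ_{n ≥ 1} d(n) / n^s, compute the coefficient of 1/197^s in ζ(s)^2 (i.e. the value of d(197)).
d(197) = 2

ζ(s)^2 = (Σ 1/m^s)(Σ 1/k^s). The coefficient of 1/n^s in the product is the number of ordered pairs (m, k) with mk = n, which equals d(n). For n = 197, divisors are [1, 197], so d(197) = 2.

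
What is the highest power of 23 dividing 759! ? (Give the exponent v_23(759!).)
v_23(759!) = 34

Legendre's formula: v_p(n!) = Σ_{k ≥ 1} ⌊n / p^k⌋. For p = 23, n = 759, the terms are:
  ⌊759/23^1⌋ = ⌊759/23⌋ = 33
  ⌊759/23^2⌋ = ⌊759/529⌋ = 1
(the next term ⌊759/23^3⌋ = 0, terminating the sum). Summing: v_23(759!) = 33 + 1 = 34.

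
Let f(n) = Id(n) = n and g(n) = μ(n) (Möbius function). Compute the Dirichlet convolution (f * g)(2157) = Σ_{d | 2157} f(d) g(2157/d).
(Id * μ)(2157) = 1436

Divisors of 2157: [1, 3, 719, 2157]. For each d | 2157:
  d = 1: Id(1) · μ(2157/1) = 1 · 1 = 1
  d = 3: Id(3) · μ(2157/3) = 3 · -1 = -3
  d = 719: Id(719) · μ(2157/719) = 719 · -1 = -719
  d = 2157: Id(2157) · μ(2157/2157) = 2157 · 1 = 2157
Summing: (Id * μ)(2157) = 1 + -3 + -719 + 2157 = 1436.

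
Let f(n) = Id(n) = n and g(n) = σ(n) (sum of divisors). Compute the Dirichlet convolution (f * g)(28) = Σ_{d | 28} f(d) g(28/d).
(Id * σ)(28) = 255

Divisors of 28: [1, 2, 4, 7, 14, 28]. For each d | 28:
  d = 1: Id(1) · σ(28/1) = 1 · 56 = 56
  d = 2: Id(2) · σ(28/2) = 2 · 24 = 48
  d = 4: Id(4) · σ(28/4) = 4 · 8 = 32
  d = 7: Id(7) · σ(28/7) = 7 · 7 = 49
  d = 14: Id(14) · σ(28/14) = 14 · 3 = 42
  d = 28: Id(28) · σ(28/28) = 28 · 1 = 28
Summing: (Id * σ)(28) = 56 + 48 + 32 + 49 + 42 + 28 = 255.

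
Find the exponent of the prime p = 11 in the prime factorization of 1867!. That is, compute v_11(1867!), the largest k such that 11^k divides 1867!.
v_11(1867!) = 185

Legendre's formula: v_p(n!) = Σ_{k ≥ 1} ⌊n / p^k⌋. For p = 11, n = 1867, the terms are:
  ⌊1867/11^1⌋ = ⌊1867/11⌋ = 169
  ⌊1867/11^2⌋ = ⌊1867/121⌋ = 15
  ⌊1867/11^3⌋ = ⌊1867/1331⌋ = 1
(the next term ⌊1867/11^4⌋ = 0, terminating the sum). Summing: v_11(1867!) = 169 + 15 + 1 = 185.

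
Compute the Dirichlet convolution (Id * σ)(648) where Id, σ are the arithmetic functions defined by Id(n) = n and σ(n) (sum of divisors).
(Id * σ)(648) = 26803

Divisors of 648: [1, 2, 3, 4, 6, 8, 9, 12, 18, 24, 27, 36, 54, 72, 81, 108, 162, 216, 324, 648]. For each d | 648:
  d = 1: Id(1) · σ(648/1) = 1 · 1815 = 1815
  d = 2: Id(2) · σ(648/2) = 2 · 847 = 1694
  d = 3: Id(3) · σ(648/3) = 3 · 600 = 1800
  d = 4: Id(4) · σ(648/4) = 4 · 363 = 1452
  d = 6: Id(6) · σ(648/6) = 6 · 280 = 1680
  d = 8: Id(8) · σ(648/8) = 8 · 121 = 968
  d = 9: Id(9) · σ(648/9) = 9 · 195 = 1755
  d = 12: Id(12) · σ(648/12) = 12 · 120 = 1440
  d = 18: Id(18) · σ(648/18) = 18 · 91 = 1638
  d = 24: Id(24) · σ(648/24) = 24 · 40 = 960
  d = 27: Id(27) · σ(648/27) = 27 · 60 = 1620
  d = 36: Id(36) · σ(648/36) = 36 · 39 = 1404
  d = 54: Id(54) · σ(648/54) = 54 · 28 = 1512
  d = 72: Id(72) · σ(648/72) = 72 · 13 = 936
  d = 81: Id(81) · σ(648/81) = 81 · 15 = 1215
  d = 108: Id(108) · σ(648/108) = 108 · 12 = 1296
  d = 162: Id(162) · σ(648/162) = 162 · 7 = 1134
  d = 216: Id(216) · σ(648/216) = 216 · 4 = 864
  d = 324: Id(324) · σ(648/324) = 324 · 3 = 972
  d = 648: Id(648) · σ(648/648) = 648 · 1 = 648
Summing: (Id * σ)(648) = 1815 + 1694 + 1800 + 1452 + 1680 + 968 + 1755 + 1440 + 1638 + 960 + 1620 + 1404 + 1512 + 936 + 1215 + 1296 + 1134 + 864 + 972 + 648 = 26803.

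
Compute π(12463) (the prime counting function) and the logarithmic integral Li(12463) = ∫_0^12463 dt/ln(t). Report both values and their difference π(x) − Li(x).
π(12463) = 1487;  Li(12463) ≈ 1510.29;  π(x) − Li(x) ≈ -23.29.

Direct count of primes ≤ 12463 gives π(12463) = 1487. Numerical evaluation of the logarithmic integral gives Li(12463) ≈ 1510.29. The difference π(x) − Li(x) ≈ -23.29 is typically negative for small/moderate x (Li(x) overestimates), though Littlewood's theorem shows this sign changes infinitely often.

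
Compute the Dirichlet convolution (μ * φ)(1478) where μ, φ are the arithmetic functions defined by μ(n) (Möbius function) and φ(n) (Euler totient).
(μ * φ)(1478) = 0

Divisors of 1478: [1, 2, 739, 1478]. For each d | 1478:
  d = 1: μ(1) · φ(1478/1) = 1 · 738 = 738
  d = 2: μ(2) · φ(1478/2) = -1 · 738 = -738
  d = 739: μ(739) · φ(1478/739) = -1 · 1 = -1
  d = 1478: μ(1478) · φ(1478/1478) = 1 · 1 = 1
Summing: (μ * φ)(1478) = 738 + -738 + -1 + 1 = 0.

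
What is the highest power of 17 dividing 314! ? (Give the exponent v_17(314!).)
v_17(314!) = 19

Legendre's formula: v_p(n!) = Σ_{k ≥ 1} ⌊n / p^k⌋. For p = 17, n = 314, the terms are:
  ⌊314/17^1⌋ = ⌊314/17⌋ = 18
  ⌊314/17^2⌋ = ⌊314/289⌋ = 1
(the next term ⌊314/17^3⌋ = 0, terminating the sum). Summing: v_17(314!) = 18 + 1 = 19.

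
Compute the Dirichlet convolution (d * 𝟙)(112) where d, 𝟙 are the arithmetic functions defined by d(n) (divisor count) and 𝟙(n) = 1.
(d * 𝟙)(112) = 45

Divisors of 112: [1, 2, 4, 7, 8, 14, 16, 28, 56, 112]. For each d | 112:
  d = 1: d(1) · 𝟙(112/1) = 1 · 1 = 1
  d = 2: d(2) · 𝟙(112/2) = 2 · 1 = 2
  d = 4: d(4) · 𝟙(112/4) = 3 · 1 = 3
  d = 7: d(7) · 𝟙(112/7) = 2 · 1 = 2
  d = 8: d(8) · 𝟙(112/8) = 4 · 1 = 4
  d = 14: d(14) · 𝟙(112/14) = 4 · 1 = 4
  d = 16: d(16) · 𝟙(112/16) = 5 · 1 = 5
  d = 28: d(28) · 𝟙(112/28) = 6 · 1 = 6
  d = 56: d(56) · 𝟙(112/56) = 8 · 1 = 8
  d = 112: d(112) · 𝟙(112/112) = 10 · 1 = 10
Summing: (d * 𝟙)(112) = 1 + 2 + 3 + 2 + 4 + 4 + 5 + 6 + 8 + 10 = 45.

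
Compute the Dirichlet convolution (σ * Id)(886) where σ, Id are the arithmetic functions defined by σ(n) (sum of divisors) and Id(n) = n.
(σ * Id)(886) = 4435

Divisors of 886: [1, 2, 443, 886]. For each d | 886:
  d = 1: σ(1) · Id(886/1) = 1 · 886 = 886
  d = 2: σ(2) · Id(886/2) = 3 · 443 = 1329
  d = 443: σ(443) · Id(886/443) = 444 · 2 = 888
  d = 886: σ(886) · Id(886/886) = 1332 · 1 = 1332
Summing: (σ * Id)(886) = 886 + 1329 + 888 + 1332 = 4435.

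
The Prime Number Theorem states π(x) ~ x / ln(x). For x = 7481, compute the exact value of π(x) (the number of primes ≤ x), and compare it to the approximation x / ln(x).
π(7481) = 947;  x/ln(x) ≈ 838.67;  relative error ≈ 11.44%.

Directly count primes up to 7481: π(7481) = 947. The PNT approximation gives 7481/ln(7481) ≈ 7481/8.92012 ≈ 838.67. Relative error (π(x) − x/ln(x)) / π(x) ≈ 11.44%; the approximation is known to undercount slightly (Li(x) is a better estimate).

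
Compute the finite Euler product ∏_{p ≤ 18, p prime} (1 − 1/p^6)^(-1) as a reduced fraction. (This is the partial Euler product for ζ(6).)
∏ = 3816568575537013278125/3751506094174038687744

The primes p ≤ 18 are [2, 3, 5, 7, 11, 13, 17]. For each prime, (1 − 1/p^6)^(-1) = p^6 / (p^6 − 1). The product is (1 − 1/2^6)^(-1), (1 − 1/3^6)^(-1), (1 − 1/5^6)^(-1), (1 − 1/7^6)^(-1), (1 − 1/11^6)^(-1), (1 − 1/13^6)^(-1), (1 − 1/17^6)^(-1) = ∏ p^6 / (p^6 − 1) = 3816568575537013278125/3751506094174038687744.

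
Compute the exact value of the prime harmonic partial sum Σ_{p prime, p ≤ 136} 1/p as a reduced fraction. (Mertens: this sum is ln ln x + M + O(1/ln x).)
Σ 1/p = 980956909242278731029785409368357903506317057050081/525896479052627740771371797072411912900610967452630

π(136) = 32, so the primes ≤ 136 are [2, 3, 5, 7, 11, 13, 17, 19, 23, 29, 31, 37, 41, 43, 47, 53, 59, 61, 67, 71, 73, 79, 83, 89, 97, 101, 103, 107, 109, 113, 127, 131]. Summing 1/p over these primes: 980956909242278731029785409368357903506317057050081/525896479052627740771371797072411912900610967452630 ≈ 1.8653. Mertens estimate ln ln(136) + 0.2615 ≈ 1.8533.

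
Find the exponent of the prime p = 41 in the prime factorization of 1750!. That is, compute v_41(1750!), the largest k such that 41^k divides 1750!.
v_41(1750!) = 43

Legendre's formula: v_p(n!) = Σ_{k ≥ 1} ⌊n / p^k⌋. For p = 41, n = 1750, the terms are:
  ⌊1750/41^1⌋ = ⌊1750/41⌋ = 42
  ⌊1750/41^2⌋ = ⌊1750/1681⌋ = 1
(the next term ⌊1750/41^3⌋ = 0, terminating the sum). Summing: v_41(1750!) = 42 + 1 = 43.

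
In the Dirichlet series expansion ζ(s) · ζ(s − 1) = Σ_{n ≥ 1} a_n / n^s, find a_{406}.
σ(406) = 720

In the product (Σ m^0/m^s)(Σ k / k^s) = Σ (Σ_{d | n} d) / n^s, the coefficient of 1/n^s is σ(n) = Σ_{d | n} d. For n = 406, divisors are [1, 2, 7, 14, 29, 58, 203, 406]; summing: σ(406) = 720.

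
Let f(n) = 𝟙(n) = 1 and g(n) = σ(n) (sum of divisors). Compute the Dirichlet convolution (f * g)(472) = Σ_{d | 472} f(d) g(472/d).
(𝟙 * σ)(472) = 1586

Divisors of 472: [1, 2, 4, 8, 59, 118, 236, 472]. For each d | 472:
  d = 1: 𝟙(1) · σ(472/1) = 1 · 900 = 900
  d = 2: 𝟙(2) · σ(472/2) = 1 · 420 = 420
  d = 4: 𝟙(4) · σ(472/4) = 1 · 180 = 180
  d = 8: 𝟙(8) · σ(472/8) = 1 · 60 = 60
  d = 59: 𝟙(59) · σ(472/59) = 1 · 15 = 15
  d = 118: 𝟙(118) · σ(472/118) = 1 · 7 = 7
  d = 236: 𝟙(236) · σ(472/236) = 1 · 3 = 3
  d = 472: 𝟙(472) · σ(472/472) = 1 · 1 = 1
Summing: (𝟙 * σ)(472) = 900 + 420 + 180 + 60 + 15 + 7 + 3 + 1 = 1586.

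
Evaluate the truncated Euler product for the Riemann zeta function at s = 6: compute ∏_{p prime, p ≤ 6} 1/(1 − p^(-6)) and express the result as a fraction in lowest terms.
∏ = 140625/138229

The primes p ≤ 6 are [2, 3, 5]. For each prime, (1 − 1/p^6)^(-1) = p^6 / (p^6 − 1). The product is (1 − 1/2^6)^(-1), (1 − 1/3^6)^(-1), (1 − 1/5^6)^(-1) = ∏ p^6 / (p^6 − 1) = 140625/138229.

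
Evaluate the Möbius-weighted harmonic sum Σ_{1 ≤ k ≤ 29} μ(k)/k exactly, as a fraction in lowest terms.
Σ μ(k)/k = 9246047/3234846615

Values of μ(k) for 1 ≤ k ≤ 29: μ(1) = 1, μ(2) = -1, μ(3) = -1, μ(5) = -1, μ(6) = 1, μ(7) = -1, μ(10) = 1, μ(11) = -1, μ(13) = -1, μ(14) = 1, μ(15) = 1, μ(17) = -1, μ(19) = -1, μ(21) = 1, μ(22) = 1, μ(23) = -1, μ(26) = 1, μ(29) = -1, with μ = 0 on non-squarefree integers. Summing μ(k)/k for k where μ(k) ≠ 0 gives 9246047/3234846615 ≈ 0.0029. (PNT ⟺ this sum → 0 as n → ∞.)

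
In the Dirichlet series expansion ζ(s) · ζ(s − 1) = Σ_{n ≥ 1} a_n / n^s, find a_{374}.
σ(374) = 648

In the product (Σ m^0/m^s)(Σ k / k^s) = Σ (Σ_{d | n} d) / n^s, the coefficient of 1/n^s is σ(n) = Σ_{d | n} d. For n = 374, divisors are [1, 2, 11, 17, 22, 34, 187, 374]; summing: σ(374) = 648.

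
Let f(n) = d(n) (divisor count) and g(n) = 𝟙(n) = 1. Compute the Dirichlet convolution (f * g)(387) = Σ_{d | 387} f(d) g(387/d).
(d * 𝟙)(387) = 18

Divisors of 387: [1, 3, 9, 43, 129, 387]. For each d | 387:
  d = 1: d(1) · 𝟙(387/1) = 1 · 1 = 1
  d = 3: d(3) · 𝟙(387/3) = 2 · 1 = 2
  d = 9: d(9) · 𝟙(387/9) = 3 · 1 = 3
  d = 43: d(43) · 𝟙(387/43) = 2 · 1 = 2
  d = 129: d(129) · 𝟙(387/129) = 4 · 1 = 4
  d = 387: d(387) · 𝟙(387/387) = 6 · 1 = 6
Summing: (d * 𝟙)(387) = 1 + 2 + 3 + 2 + 4 + 6 = 18.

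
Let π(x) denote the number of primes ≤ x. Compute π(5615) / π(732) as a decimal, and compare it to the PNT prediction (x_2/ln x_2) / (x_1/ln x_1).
π(5615)/π(732) = 738/129 ≈ 5.7209;  PNT prediction ≈ 5.8605.

π(732) = 129 and π(5615) = 738, so π(5615)/π(732) ≈ 5.7209. The PNT-predicted ratio is (5615/ln(5615)) / (732/ln(732)) ≈ 5.8605. The two agree to within a few percent, as expected.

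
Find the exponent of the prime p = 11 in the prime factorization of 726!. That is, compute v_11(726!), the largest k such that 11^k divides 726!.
v_11(726!) = 72

Legendre's formula: v_p(n!) = Σ_{k ≥ 1} ⌊n / p^k⌋. For p = 11, n = 726, the terms are:
  ⌊726/11^1⌋ = ⌊726/11⌋ = 66
  ⌊726/11^2⌋ = ⌊726/121⌋ = 6
(the next term ⌊726/11^3⌋ = 0, terminating the sum). Summing: v_11(726!) = 66 + 6 = 72.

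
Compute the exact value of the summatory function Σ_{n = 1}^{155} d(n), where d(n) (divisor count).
Σ_{n ≤ 155} d(n) = 808

Compute d(n) for each 1 ≤ n ≤ 155: d(1) = 1, d(2) = 2, d(3) = 2, d(4) = 3, d(5) = 2, d(6) = 4, d(7) = 2, d(8) = 4, d(9) = 3, d(10) = 4, d(11) = 2, d(12) = 6, d(13) = 2, d(14) = 4, d(15) = 4, d(16) = 5, d(17) = 2, d(18) = 6, d(19) = 2, d(20) = 6, d(21) = 4, d(22) = 4, d(23) = 2, d(24) = 8, d(25) = 3, d(26) = 4, d(27) = 4, d(28) = 6, d(29) = 2, d(30) = 8, d(31) = 2, d(32) = 6, d(33) = 4, d(34) = 4, d(35) = 4, d(36) = 9, d(37) = 2, d(38) = 4, d(39) = 4, d(40) = 8, d(41) = 2, d(42) = 8, d(43) = 2, d(44) = 6, d(45) = 6, d(46) = 4, d(47) = 2, d(48) = 10, d(49) = 3, d(50) = 6, d(51) = 4, d(52) = 6, d(53) = 2, d(54) = 8, d(55) = 4, d(56) = 8, d(57) = 4, d(58) = 4, d(59) = 2, d(60) = 12, d(61) = 2, d(62) = 4, d(63) = 6, d(64) = 7, d(65) = 4, d(66) = 8, d(67) = 2, d(68) = 6, d(69) = 4, d(70) = 8, d(71) = 2, d(72) = 12, d(73) = 2, d(74) = 4, d(75) = 6, d(76) = 6, d(77) = 4, d(78) = 8, d(79) = 2, d(80) = 10, d(81) = 5, d(82) = 4, d(83) = 2, d(84) = 12, d(85) = 4, d(86) = 4, d(87) = 4, d(88) = 8, d(89) = 2, d(90) = 12, d(91) = 4, d(92) = 6, d(93) = 4, d(94) = 4, d(95) = 4, d(96) = 12, d(97) = 2, d(98) = 6, d(99) = 6, d(100) = 9, d(101) = 2, d(102) = 8, d(103) = 2, d(104) = 8, d(105) = 8, d(106) = 4, d(107) = 2, d(108) = 12, d(109) = 2, d(110) = 8, d(111) = 4, d(112) = 10, d(113) = 2, d(114) = 8, d(115) = 4, d(116) = 6, d(117) = 6, d(118) = 4, d(119) = 4, d(120) = 16, d(121) = 3, d(122) = 4, d(123) = 4, d(124) = 6, d(125) = 4, d(126) = 12, d(127) = 2, d(128) = 8, d(129) = 4, d(130) = 8, d(131) = 2, d(132) = 12, d(133) = 4, d(134) = 4, d(135) = 8, d(136) = 8, d(137) = 2, d(138) = 8, d(139) = 2, d(140) = 12, d(141) = 4, d(142) = 4, d(143) = 4, d(144) = 15, d(145) = 4, d(146) = 4, d(147) = 6, d(148) = 6, d(149) = 2, d(150) = 12, d(151) = 2, d(152) = 8, d(153) = 6, d(154) = 8, d(155) = 4. Summing all 155 values: 808. (Dirichlet's divisor formula: Σ_{n ≤ x} d(n) = x ln(x) + (2γ − 1) x + O(√x). For x = 155, the asymptotic estimate is ≈ 805.67.)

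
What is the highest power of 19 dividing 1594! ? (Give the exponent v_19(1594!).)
v_19(1594!) = 87

Legendre's formula: v_p(n!) = Σ_{k ≥ 1} ⌊n / p^k⌋. For p = 19, n = 1594, the terms are:
  ⌊1594/19^1⌋ = ⌊1594/19⌋ = 83
  ⌊1594/19^2⌋ = ⌊1594/361⌋ = 4
(the next term ⌊1594/19^3⌋ = 0, terminating the sum). Summing: v_19(1594!) = 83 + 4 = 87.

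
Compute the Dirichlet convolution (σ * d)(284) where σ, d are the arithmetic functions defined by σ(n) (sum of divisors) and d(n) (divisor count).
(σ * d)(284) = 1184

Divisors of 284: [1, 2, 4, 71, 142, 284]. For each d | 284:
  d = 1: σ(1) · d(284/1) = 1 · 6 = 6
  d = 2: σ(2) · d(284/2) = 3 · 4 = 12
  d = 4: σ(4) · d(284/4) = 7 · 2 = 14
  d = 71: σ(71) · d(284/71) = 72 · 3 = 216
  d = 142: σ(142) · d(284/142) = 216 · 2 = 432
  d = 284: σ(284) · d(284/284) = 504 · 1 = 504
Summing: (σ * d)(284) = 6 + 12 + 14 + 216 + 432 + 504 = 1184.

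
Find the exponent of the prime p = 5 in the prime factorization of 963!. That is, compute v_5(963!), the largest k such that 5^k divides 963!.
v_5(963!) = 238

Legendre's formula: v_p(n!) = Σ_{k ≥ 1} ⌊n / p^k⌋. For p = 5, n = 963, the terms are:
  ⌊963/5^1⌋ = ⌊963/5⌋ = 192
  ⌊963/5^2⌋ = ⌊963/25⌋ = 38
  ⌊963/5^3⌋ = ⌊963/125⌋ = 7
  ⌊963/5^4⌋ = ⌊963/625⌋ = 1
(the next term ⌊963/5^5⌋ = 0, terminating the sum). Summing: v_5(963!) = 192 + 38 + 7 + 1 = 238.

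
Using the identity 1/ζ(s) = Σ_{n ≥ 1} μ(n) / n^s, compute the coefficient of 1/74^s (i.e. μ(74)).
μ(74) = 1

Factor n = 74 = 2 · 37. μ(n) = 0 if any exponent ≥ 2 (not squarefree); otherwise μ(n) = (−1)^{ω(n)} where ω(n) is the number of distinct prime factors. Applying: μ(74) = 1.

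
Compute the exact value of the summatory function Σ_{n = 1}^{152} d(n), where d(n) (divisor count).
Σ_{n ≤ 152} d(n) = 790

Compute d(n) for each 1 ≤ n ≤ 152: d(1) = 1, d(2) = 2, d(3) = 2, d(4) = 3, d(5) = 2, d(6) = 4, d(7) = 2, d(8) = 4, d(9) = 3, d(10) = 4, d(11) = 2, d(12) = 6, d(13) = 2, d(14) = 4, d(15) = 4, d(16) = 5, d(17) = 2, d(18) = 6, d(19) = 2, d(20) = 6, d(21) = 4, d(22) = 4, d(23) = 2, d(24) = 8, d(25) = 3, d(26) = 4, d(27) = 4, d(28) = 6, d(29) = 2, d(30) = 8, d(31) = 2, d(32) = 6, d(33) = 4, d(34) = 4, d(35) = 4, d(36) = 9, d(37) = 2, d(38) = 4, d(39) = 4, d(40) = 8, d(41) = 2, d(42) = 8, d(43) = 2, d(44) = 6, d(45) = 6, d(46) = 4, d(47) = 2, d(48) = 10, d(49) = 3, d(50) = 6, d(51) = 4, d(52) = 6, d(53) = 2, d(54) = 8, d(55) = 4, d(56) = 8, d(57) = 4, d(58) = 4, d(59) = 2, d(60) = 12, d(61) = 2, d(62) = 4, d(63) = 6, d(64) = 7, d(65) = 4, d(66) = 8, d(67) = 2, d(68) = 6, d(69) = 4, d(70) = 8, d(71) = 2, d(72) = 12, d(73) = 2, d(74) = 4, d(75) = 6, d(76) = 6, d(77) = 4, d(78) = 8, d(79) = 2, d(80) = 10, d(81) = 5, d(82) = 4, d(83) = 2, d(84) = 12, d(85) = 4, d(86) = 4, d(87) = 4, d(88) = 8, d(89) = 2, d(90) = 12, d(91) = 4, d(92) = 6, d(93) = 4, d(94) = 4, d(95) = 4, d(96) = 12, d(97) = 2, d(98) = 6, d(99) = 6, d(100) = 9, d(101) = 2, d(102) = 8, d(103) = 2, d(104) = 8, d(105) = 8, d(106) = 4, d(107) = 2, d(108) = 12, d(109) = 2, d(110) = 8, d(111) = 4, d(112) = 10, d(113) = 2, d(114) = 8, d(115) = 4, d(116) = 6, d(117) = 6, d(118) = 4, d(119) = 4, d(120) = 16, d(121) = 3, d(122) = 4, d(123) = 4, d(124) = 6, d(125) = 4, d(126) = 12, d(127) = 2, d(128) = 8, d(129) = 4, d(130) = 8, d(131) = 2, d(132) = 12, d(133) = 4, d(134) = 4, d(135) = 8, d(136) = 8, d(137) = 2, d(138) = 8, d(139) = 2, d(140) = 12, d(141) = 4, d(142) = 4, d(143) = 4, d(144) = 15, d(145) = 4, d(146) = 4, d(147) = 6, d(148) = 6, d(149) = 2, d(150) = 12, d(151) = 2, d(152) = 8. Summing all 152 values: 790. (Dirichlet's divisor formula: Σ_{n ≤ x} d(n) = x ln(x) + (2γ − 1) x + O(√x). For x = 152, the asymptotic estimate is ≈ 787.10.)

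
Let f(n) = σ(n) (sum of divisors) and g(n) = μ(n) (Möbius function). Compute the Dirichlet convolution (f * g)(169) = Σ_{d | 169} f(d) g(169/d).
(σ * μ)(169) = 169

Divisors of 169: [1, 13, 169]. For each d | 169:
  d = 1: σ(1) · μ(169/1) = 1 · 0 = 0
  d = 13: σ(13) · μ(169/13) = 14 · -1 = -14
  d = 169: σ(169) · μ(169/169) = 183 · 1 = 183
Summing: (σ * μ)(169) = 0 + -14 + 183 = 169.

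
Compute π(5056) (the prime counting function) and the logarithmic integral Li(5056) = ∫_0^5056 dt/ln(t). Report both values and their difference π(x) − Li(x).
π(5056) = 676;  Li(5056) ≈ 690.85;  π(x) − Li(x) ≈ -14.85.

Direct count of primes ≤ 5056 gives π(5056) = 676. Numerical evaluation of the logarithmic integral gives Li(5056) ≈ 690.85. The difference π(x) − Li(x) ≈ -14.85 is typically negative for small/moderate x (Li(x) overestimates), though Littlewood's theorem shows this sign changes infinitely often.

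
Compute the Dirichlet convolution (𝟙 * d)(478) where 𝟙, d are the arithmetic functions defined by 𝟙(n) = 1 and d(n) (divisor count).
(𝟙 * d)(478) = 9

Divisors of 478: [1, 2, 239, 478]. For each d | 478:
  d = 1: 𝟙(1) · d(478/1) = 1 · 4 = 4
  d = 2: 𝟙(2) · d(478/2) = 1 · 2 = 2
  d = 239: 𝟙(239) · d(478/239) = 1 · 2 = 2
  d = 478: 𝟙(478) · d(478/478) = 1 · 1 = 1
Summing: (𝟙 * d)(478) = 4 + 2 + 2 + 1 = 9.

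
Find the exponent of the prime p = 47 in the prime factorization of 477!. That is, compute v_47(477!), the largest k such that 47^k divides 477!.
v_47(477!) = 10

Legendre's formula: v_p(n!) = Σ_{k ≥ 1} ⌊n / p^k⌋. For p = 47, n = 477, the terms are:
  ⌊477/47^1⌋ = ⌊477/47⌋ = 10
(the next term ⌊477/47^2⌋ = 0, terminating the sum). Summing: v_47(477!) = 10 = 10.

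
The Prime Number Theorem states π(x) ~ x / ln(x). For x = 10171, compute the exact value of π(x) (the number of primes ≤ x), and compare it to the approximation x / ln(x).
π(10171) = 1249;  x/ln(x) ≈ 1102.27;  relative error ≈ 11.75%.

Directly count primes up to 10171: π(10171) = 1249. The PNT approximation gives 10171/ln(10171) ≈ 10171/9.22730 ≈ 1102.27. Relative error (π(x) − x/ln(x)) / π(x) ≈ 11.75%; the approximation is known to undercount slightly (Li(x) is a better estimate).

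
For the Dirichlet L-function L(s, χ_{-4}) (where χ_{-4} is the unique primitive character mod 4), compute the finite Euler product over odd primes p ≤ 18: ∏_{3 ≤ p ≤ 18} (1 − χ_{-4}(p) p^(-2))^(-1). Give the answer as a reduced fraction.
∏ = 41368327/44974080

The odd primes p ≤ 18 are [3, 5, 7, 11, 13, 17]. For each, χ(p) = 1 if p ≡ 1 mod 4, χ(p) = −1 if p ≡ 3 mod 4. Taking (1 − χ(p)/p^2)^(-1) = p^2/(p^2 − χ(p)): (1 − (-1)/3^2)^(-1) · (1 − (1)/5^2)^(-1) · (1 − (-1)/7^2)^(-1) · (1 − (-1)/11^2)^(-1) · (1 − (1)/13^2)^(-1) · (1 − (1)/17^2)^(-1) = 41368327/44974080.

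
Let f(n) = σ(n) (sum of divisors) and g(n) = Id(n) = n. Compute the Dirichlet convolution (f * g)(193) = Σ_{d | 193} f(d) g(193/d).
(σ * Id)(193) = 387

Divisors of 193: [1, 193]. For each d | 193:
  d = 1: σ(1) · Id(193/1) = 1 · 193 = 193
  d = 193: σ(193) · Id(193/193) = 194 · 1 = 194
Summing: (σ * Id)(193) = 193 + 194 = 387.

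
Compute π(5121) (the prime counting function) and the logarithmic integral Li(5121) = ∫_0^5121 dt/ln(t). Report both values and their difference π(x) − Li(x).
π(5121) = 685;  Li(5121) ≈ 698.47;  π(x) − Li(x) ≈ -13.47.

Direct count of primes ≤ 5121 gives π(5121) = 685. Numerical evaluation of the logarithmic integral gives Li(5121) ≈ 698.47. The difference π(x) − Li(x) ≈ -13.47 is typically negative for small/moderate x (Li(x) overestimates), though Littlewood's theorem shows this sign changes infinitely often.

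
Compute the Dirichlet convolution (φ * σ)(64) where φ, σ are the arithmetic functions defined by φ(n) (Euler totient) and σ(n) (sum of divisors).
(φ * σ)(64) = 448

Divisors of 64: [1, 2, 4, 8, 16, 32, 64]. For each d | 64:
  d = 1: φ(1) · σ(64/1) = 1 · 127 = 127
  d = 2: φ(2) · σ(64/2) = 1 · 63 = 63
  d = 4: φ(4) · σ(64/4) = 2 · 31 = 62
  d = 8: φ(8) · σ(64/8) = 4 · 15 = 60
  d = 16: φ(16) · σ(64/16) = 8 · 7 = 56
  d = 32: φ(32) · σ(64/32) = 16 · 3 = 48
  d = 64: φ(64) · σ(64/64) = 32 · 1 = 32
Summing: (φ * σ)(64) = 127 + 63 + 62 + 60 + 56 + 48 + 32 = 448.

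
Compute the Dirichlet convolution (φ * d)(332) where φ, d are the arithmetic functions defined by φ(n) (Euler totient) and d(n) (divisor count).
(φ * d)(332) = 588

Divisors of 332: [1, 2, 4, 83, 166, 332]. For each d | 332:
  d = 1: φ(1) · d(332/1) = 1 · 6 = 6
  d = 2: φ(2) · d(332/2) = 1 · 4 = 4
  d = 4: φ(4) · d(332/4) = 2 · 2 = 4
  d = 83: φ(83) · d(332/83) = 82 · 3 = 246
  d = 166: φ(166) · d(332/166) = 82 · 2 = 164
  d = 332: φ(332) · d(332/332) = 164 · 1 = 164
Summing: (φ * d)(332) = 6 + 4 + 4 + 246 + 164 + 164 = 588.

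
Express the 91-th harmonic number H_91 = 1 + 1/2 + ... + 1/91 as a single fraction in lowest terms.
H_91 = 3661081314759399341652108474601318124261/718766754945489455304472257065075294400

Direct summation: H_91 = 1 + 1/2 + ... + 1/91. The least common denominator is lcm(1, ..., 91) = 718766754945489455304472257065075294400; over this denominator the numerator is 718766754945489455304472257065075294400 + 359383377472744727652236128532537647200 + 239588918315163151768157419021691764800 + 179691688736372363826118064266268823600 + 143753350989097891060894451413015058880 + 119794459157581575884078709510845882400 + 102680964992212779329210322437867899200 + 89845844368186181913059032133134411800 + 79862972771721050589385806340563921600 + 71876675494548945530447225706507529440 + 65342432267771768664042932460461390400 + 59897229578790787942039354755422941200 + 55289750380422265792651712081928868800 + 51340482496106389664605161218933949600 + 47917783663032630353631483804338352960 + 44922922184093090956529516066567205900 + 42280397349734673841439544533239723200 + 39931486385860525294692903170281960800 + 37829829207657339752866960898161857600 + 35938337747274472765223612853253764720 + 34226988330737593109736774145955966400 + 32671216133885884332021466230230695200 + 31250728475890845882803141611525012800 + 29948614789395393971019677377711470600 + 28750670197819578212178890282603011776 + 27644875190211132896325856040964434400 + 26620990923907016863128602113521307200 + 25670241248053194832302580609466974800 + 24785060515361705355326629553968113600 + 23958891831516315176815741902169176480 + 23186024353080305009821685711776622400 + 22461461092046545478264758033283602950 + 21780810755923922888014310820153796800 + 21140198674867336920719772266619861600 + 20536192998442555865842064487573579840 + 19965743192930262647346451585140980400 + 19426128512040255548769520461218251200 + 18914914603828669876433480449080928800 + 18429916793474088597550570693976289600 + 17969168873637236382611806426626882360 + 17530896462085108665962737977196958400 + 17113494165368796554868387072977983200 + 16715505928964871053592378071280820800 + 16335608066942942166010733115115347600 + 15972594554344210117877161268112784320 + 15625364237945422941401570805762506400 + 15292909679691265006478133129044155200 + 14974307394697696985509838688855735300 + 14668709284601825618458617491123985600 + 14375335098909789106089445141301505888 + 14093465783244891280479848177746574400 + 13822437595105566448162928020482217200 + 13561636885763951986876835038963684800 + 13310495461953508431564301056760653600 + 13068486453554353732808586492092278080 + 12835120624026597416151290304733487400 + 12609943069219113250955653632720619200 + 12392530257680852677663314776984056800 + 12182487371957448394991055204492801600 + 11979445915758157588407870951084588240 + 11783061556483433693515938640411070400 + 11593012176540152504910842855888311200 + 11408996110245864369912258048651988800 + 11230730546023272739132379016641801475 + 11057950076084453158530342416385773760 + 10890405377961961444007155410076898400 + 10727862014111782914992123239777243200 + 10570099337433668460359886133309930800 + 10416909491963615294267713870508337600 + 10268096499221277932921032243786789920 + 10123475421767457116964397986832046400 + 9982871596465131323673225792570490200 + 9846119930760129524718798041987332800 + 9713064256020127774384760230609125600 + 9583556732606526070726296760867670592 + 9457457301914334938216740224540464400 + 9334633181110252666291847494351627200 + 9214958396737044298775285346988144800 + 9098313353740372851955345026140193600 + 8984584436818618191305903213313441180 + 8873663641302338954376200704507102400 + 8765448231042554332981368988598479200 + 8659840421029993437403280205603316800 + 8556747082684398277434193536488991600 + 8456079469946934768287908906647944640 + 8357752964482435526796189035640410400 + 8261686838453901785108876517989371200 + 8167804033471471083005366557557673800 + 8076030954443701744994070304101969600 + 7986297277172105058938580634056392160 + 7898535768631752256093101725989838400 = 3661081314759399341652108474601318124261, so H_91 = 3661081314759399341652108474601318124261/718766754945489455304472257065075294400 (already in lowest terms) ≈ 5.09356. (The PNT-adjacent estimate ln(91) + γ ≈ 5.08808 matches within O(1/n).)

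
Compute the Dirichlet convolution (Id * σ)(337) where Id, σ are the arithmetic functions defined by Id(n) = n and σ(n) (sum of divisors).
(Id * σ)(337) = 675

Divisors of 337: [1, 337]. For each d | 337:
  d = 1: Id(1) · σ(337/1) = 1 · 338 = 338
  d = 337: Id(337) · σ(337/337) = 337 · 1 = 337
Summing: (Id * σ)(337) = 338 + 337 = 675.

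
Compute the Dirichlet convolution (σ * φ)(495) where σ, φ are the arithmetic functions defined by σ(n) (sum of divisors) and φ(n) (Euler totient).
(σ * φ)(495) = 5940

Divisors of 495: [1, 3, 5, 9, 11, 15, 33, 45, 55, 99, 165, 495]. For each d | 495:
  d = 1: σ(1) · φ(495/1) = 1 · 240 = 240
  d = 3: σ(3) · φ(495/3) = 4 · 80 = 320
  d = 5: σ(5) · φ(495/5) = 6 · 60 = 360
  d = 9: σ(9) · φ(495/9) = 13 · 40 = 520
  d = 11: σ(11) · φ(495/11) = 12 · 24 = 288
  d = 15: σ(15) · φ(495/15) = 24 · 20 = 480
  d = 33: σ(33) · φ(495/33) = 48 · 8 = 384
  d = 45: σ(45) · φ(495/45) = 78 · 10 = 780
  d = 55: σ(55) · φ(495/55) = 72 · 6 = 432
  d = 99: σ(99) · φ(495/99) = 156 · 4 = 624
  d = 165: σ(165) · φ(495/165) = 288 · 2 = 576
  d = 495: σ(495) · φ(495/495) = 936 · 1 = 936
Summing: (σ * φ)(495) = 240 + 320 + 360 + 520 + 288 + 480 + 384 + 780 + 432 + 624 + 576 + 936 = 5940.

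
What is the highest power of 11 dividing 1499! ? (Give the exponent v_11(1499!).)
v_11(1499!) = 149

Legendre's formula: v_p(n!) = Σ_{k ≥ 1} ⌊n / p^k⌋. For p = 11, n = 1499, the terms are:
  ⌊1499/11^1⌋ = ⌊1499/11⌋ = 136
  ⌊1499/11^2⌋ = ⌊1499/121⌋ = 12
  ⌊1499/11^3⌋ = ⌊1499/1331⌋ = 1
(the next term ⌊1499/11^4⌋ = 0, terminating the sum). Summing: v_11(1499!) = 136 + 12 + 1 = 149.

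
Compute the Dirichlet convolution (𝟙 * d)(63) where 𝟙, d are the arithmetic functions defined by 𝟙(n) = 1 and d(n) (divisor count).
(𝟙 * d)(63) = 18

Divisors of 63: [1, 3, 7, 9, 21, 63]. For each d | 63:
  d = 1: 𝟙(1) · d(63/1) = 1 · 6 = 6
  d = 3: 𝟙(3) · d(63/3) = 1 · 4 = 4
  d = 7: 𝟙(7) · d(63/7) = 1 · 3 = 3
  d = 9: 𝟙(9) · d(63/9) = 1 · 2 = 2
  d = 21: 𝟙(21) · d(63/21) = 1 · 2 = 2
  d = 63: 𝟙(63) · d(63/63) = 1 · 1 = 1
Summing: (𝟙 * d)(63) = 6 + 4 + 3 + 2 + 2 + 1 = 18.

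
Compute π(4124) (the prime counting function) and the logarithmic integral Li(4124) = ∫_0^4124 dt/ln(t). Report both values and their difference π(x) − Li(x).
π(4124) = 566;  Li(4124) ≈ 580.29;  π(x) − Li(x) ≈ -14.29.

Direct count of primes ≤ 4124 gives π(4124) = 566. Numerical evaluation of the logarithmic integral gives Li(4124) ≈ 580.29. The difference π(x) − Li(x) ≈ -14.29 is typically negative for small/moderate x (Li(x) overestimates), though Littlewood's theorem shows this sign changes infinitely often.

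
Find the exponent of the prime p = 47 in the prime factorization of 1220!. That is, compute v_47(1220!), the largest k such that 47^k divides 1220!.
v_47(1220!) = 25

Legendre's formula: v_p(n!) = Σ_{k ≥ 1} ⌊n / p^k⌋. For p = 47, n = 1220, the terms are:
  ⌊1220/47^1⌋ = ⌊1220/47⌋ = 25
(the next term ⌊1220/47^2⌋ = 0, terminating the sum). Summing: v_47(1220!) = 25 = 25.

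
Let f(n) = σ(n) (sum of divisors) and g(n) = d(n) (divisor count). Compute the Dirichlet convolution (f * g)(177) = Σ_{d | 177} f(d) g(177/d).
(σ * d)(177) = 372

Divisors of 177: [1, 3, 59, 177]. For each d | 177:
  d = 1: σ(1) · d(177/1) = 1 · 4 = 4
  d = 3: σ(3) · d(177/3) = 4 · 2 = 8
  d = 59: σ(59) · d(177/59) = 60 · 2 = 120
  d = 177: σ(177) · d(177/177) = 240 · 1 = 240
Summing: (σ * d)(177) = 4 + 8 + 120 + 240 = 372.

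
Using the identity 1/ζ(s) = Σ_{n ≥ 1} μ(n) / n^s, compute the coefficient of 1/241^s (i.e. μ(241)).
μ(241) = -1

Factor n = 241 = 241. μ(n) = 0 if any exponent ≥ 2 (not squarefree); otherwise μ(n) = (−1)^{ω(n)} where ω(n) is the number of distinct prime factors. Applying: μ(241) = -1.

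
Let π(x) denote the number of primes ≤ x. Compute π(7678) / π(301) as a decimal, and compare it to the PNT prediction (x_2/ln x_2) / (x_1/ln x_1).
π(7678)/π(301) = 973/62 ≈ 15.6935;  PNT prediction ≈ 16.2728.

π(301) = 62 and π(7678) = 973, so π(7678)/π(301) ≈ 15.6935. The PNT-predicted ratio is (7678/ln(7678)) / (301/ln(301)) ≈ 16.2728. The two agree to within a few percent, as expected.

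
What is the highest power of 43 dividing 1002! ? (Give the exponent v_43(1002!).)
v_43(1002!) = 23

Legendre's formula: v_p(n!) = Σ_{k ≥ 1} ⌊n / p^k⌋. For p = 43, n = 1002, the terms are:
  ⌊1002/43^1⌋ = ⌊1002/43⌋ = 23
(the next term ⌊1002/43^2⌋ = 0, terminating the sum). Summing: v_43(1002!) = 23 = 23.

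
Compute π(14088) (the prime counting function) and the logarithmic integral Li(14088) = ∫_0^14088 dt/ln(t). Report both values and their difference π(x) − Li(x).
π(14088) = 1662;  Li(14088) ≈ 1681.47;  π(x) − Li(x) ≈ -19.47.

Direct count of primes ≤ 14088 gives π(14088) = 1662. Numerical evaluation of the logarithmic integral gives Li(14088) ≈ 1681.47. The difference π(x) − Li(x) ≈ -19.47 is typically negative for small/moderate x (Li(x) overestimates), though Littlewood's theorem shows this sign changes infinitely often.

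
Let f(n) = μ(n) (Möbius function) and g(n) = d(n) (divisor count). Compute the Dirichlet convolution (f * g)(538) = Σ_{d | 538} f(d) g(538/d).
(μ * d)(538) = 1

Divisors of 538: [1, 2, 269, 538]. For each d | 538:
  d = 1: μ(1) · d(538/1) = 1 · 4 = 4
  d = 2: μ(2) · d(538/2) = -1 · 2 = -2
  d = 269: μ(269) · d(538/269) = -1 · 2 = -2
  d = 538: μ(538) · d(538/538) = 1 · 1 = 1
Summing: (μ * d)(538) = 4 + -2 + -2 + 1 = 1.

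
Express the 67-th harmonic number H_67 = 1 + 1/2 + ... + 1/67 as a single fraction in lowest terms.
H_67 = 14050874595745034300902316411/2933773379069966367528193600

Direct summation: H_67 = 1 + 1/2 + ... + 1/67. The least common denominator is lcm(1, ..., 67) = 79211881234889091923261227200; over this denominator the numerator is 79211881234889091923261227200 + 39605940617444545961630613600 + 26403960411629697307753742400 + 19802970308722272980815306800 + 15842376246977818384652245440 + 13201980205814848653876871200 + 11315983033555584560465889600 + 9901485154361136490407653400 + 8801320137209899102584580800 + 7921188123488909192326122720 + 7201080112262644720296475200 + 6600990102907424326938435600 + 6093221633453007071020094400 + 5657991516777792280232944800 + 5280792082325939461550748480 + 4950742577180568245203826700 + 4659522425581711289603601600 + 4400660068604949551292290400 + 4169046380783636417013748800 + 3960594061744454596163061360 + 3771994344518528186821963200 + 3600540056131322360148237600 + 3443994836299525735793966400 + 3300495051453712163469217800 + 3168475249395563676930449088 + 3046610816726503535510047200 + 2933773379069966367528193600 + 2828995758388896140116472400 + 2731444180513416962871076800 + 2640396041162969730775374240 + 2555221975319002965266491200 + 2475371288590284122601913350 + 2400360037420881573432158400 + 2329761212790855644801800800 + 2263196606711116912093177920 + 2200330034302474775646145200 + 2140861654997002484412465600 + 2084523190391818208506874400 + 2031073877817669023673364800 + 1980297030872227298081530680 + 1931997103289977851786859200 + 1885997172259264093410981600 + 1842136772904397486587470400 + 1800270028065661180074118800 + 1760264027441979820516916160 + 1721997418149762867896983200 + 1685359175210406211133217600 + 1650247525726856081734608900 + 1616569004793654937209412800 + 1584237624697781838465224544 + 1553174141860570429867867200 + 1523305408363251767755023600 + 1494563796884699847608702400 + 1466886689534983183764096800 + 1440216022452528944059295040 + 1414497879194448070058236200 + 1389682126927878805671249600 + 1365722090256708481435538400 + 1342574258218459185140020800 + 1320198020581484865387687120 + 1298555430080149047922315200 + 1277610987659501482633245600 + 1257331448172842728940654400 + 1237685644295142061300956675 + 1218644326690601414204018880 + 1200180018710440786716079200 + 1182266884102822267511361600 = 379373614085115926124362543097, so H_67 = 379373614085115926124362543097/79211881234889091923261227200; reducing by gcd(379373614085115926124362543097, 79211881234889091923261227200) = 27 gives 14050874595745034300902316411/2933773379069966367528193600 ≈ 4.78935. (The PNT-adjacent estimate ln(67) + γ ≈ 4.78191 matches within O(1/n).)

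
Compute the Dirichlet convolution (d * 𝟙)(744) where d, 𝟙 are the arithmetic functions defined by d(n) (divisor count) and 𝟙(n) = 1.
(d * 𝟙)(744) = 90

Divisors of 744: [1, 2, 3, 4, 6, 8, 12, 24, 31, 62, 93, 124, 186, 248, 372, 744]. For each d | 744:
  d = 1: d(1) · 𝟙(744/1) = 1 · 1 = 1
  d = 2: d(2) · 𝟙(744/2) = 2 · 1 = 2
  d = 3: d(3) · 𝟙(744/3) = 2 · 1 = 2
  d = 4: d(4) · 𝟙(744/4) = 3 · 1 = 3
  d = 6: d(6) · 𝟙(744/6) = 4 · 1 = 4
  d = 8: d(8) · 𝟙(744/8) = 4 · 1 = 4
  d = 12: d(12) · 𝟙(744/12) = 6 · 1 = 6
  d = 24: d(24) · 𝟙(744/24) = 8 · 1 = 8
  d = 31: d(31) · 𝟙(744/31) = 2 · 1 = 2
  d = 62: d(62) · 𝟙(744/62) = 4 · 1 = 4
  d = 93: d(93) · 𝟙(744/93) = 4 · 1 = 4
  d = 124: d(124) · 𝟙(744/124) = 6 · 1 = 6
  d = 186: d(186) · 𝟙(744/186) = 8 · 1 = 8
  d = 248: d(248) · 𝟙(744/248) = 8 · 1 = 8
  d = 372: d(372) · 𝟙(744/372) = 12 · 1 = 12
  d = 744: d(744) · 𝟙(744/744) = 16 · 1 = 16
Summing: (d * 𝟙)(744) = 1 + 2 + 2 + 3 + 4 + 4 + 6 + 8 + 2 + 4 + 4 + 6 + 8 + 8 + 12 + 16 = 90.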